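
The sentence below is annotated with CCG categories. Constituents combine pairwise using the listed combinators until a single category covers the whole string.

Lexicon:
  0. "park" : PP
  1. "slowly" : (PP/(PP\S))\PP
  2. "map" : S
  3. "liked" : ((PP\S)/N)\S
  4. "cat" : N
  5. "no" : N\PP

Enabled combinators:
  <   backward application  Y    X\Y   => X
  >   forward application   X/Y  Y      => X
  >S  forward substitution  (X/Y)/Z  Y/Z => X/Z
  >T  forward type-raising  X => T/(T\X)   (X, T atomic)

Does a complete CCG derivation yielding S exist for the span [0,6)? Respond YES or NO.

NO

PP (PP/(PP\S))\PP S ((PP\S)/N)\S N N\PP
CKY chart[0,6] = {N, N/(N\N), NP/(NP\N), PP/(PP\N), S/(S\N)}; S ∉ chart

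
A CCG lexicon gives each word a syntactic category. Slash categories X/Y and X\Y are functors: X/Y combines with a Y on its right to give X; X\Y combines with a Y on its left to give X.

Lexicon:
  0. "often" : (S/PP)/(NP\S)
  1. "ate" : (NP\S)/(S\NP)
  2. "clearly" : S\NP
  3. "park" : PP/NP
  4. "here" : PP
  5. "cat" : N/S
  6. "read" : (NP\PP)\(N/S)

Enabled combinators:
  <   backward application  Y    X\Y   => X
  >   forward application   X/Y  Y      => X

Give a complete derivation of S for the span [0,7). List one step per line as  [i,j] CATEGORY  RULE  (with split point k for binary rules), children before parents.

[0,7] S   >
  [0,3] S/PP   >
    [0,1] "often" : (S/PP)/(NP\S)
    [1,3] NP\S   >
      [1,2] "ate" : (NP\S)/(S\NP)
      [2,3] "clearly" : S\NP
  [3,7] PP   >
    [3,4] "park" : PP/NP
    [4,7] NP   <
      [4,5] "here" : PP
      [5,7] NP\PP   <
        [5,6] "cat" : N/S
        [6,7] "read" : (NP\PP)\(N/S)

[0,1] (S/PP)/(NP\S)  lex  "often"
[1,2] (NP\S)/(S\NP)  lex  "ate"
[2,3] S\NP  lex  "clearly"
[1,3] NP\S  >  k=2
[0,3] S/PP  >  k=1
[3,4] PP/NP  lex  "park"
[4,5] PP  lex  "here"
[5,6] N/S  lex  "cat"
[6,7] (NP\PP)\(N/S)  lex  "read"
[5,7] NP\PP  <  k=6
[4,7] NP  <  k=5
[3,7] PP  >  k=4
[0,7] S  >  k=3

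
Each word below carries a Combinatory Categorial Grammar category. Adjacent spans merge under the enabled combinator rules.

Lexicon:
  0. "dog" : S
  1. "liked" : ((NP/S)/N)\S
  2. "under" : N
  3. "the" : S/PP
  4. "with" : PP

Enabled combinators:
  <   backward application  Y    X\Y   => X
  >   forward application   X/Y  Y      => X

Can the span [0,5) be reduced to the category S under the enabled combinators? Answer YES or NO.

NO

S ((NP/S)/N)\S N S/PP PP
CKY chart[0,5] = {NP}; S ∉ chart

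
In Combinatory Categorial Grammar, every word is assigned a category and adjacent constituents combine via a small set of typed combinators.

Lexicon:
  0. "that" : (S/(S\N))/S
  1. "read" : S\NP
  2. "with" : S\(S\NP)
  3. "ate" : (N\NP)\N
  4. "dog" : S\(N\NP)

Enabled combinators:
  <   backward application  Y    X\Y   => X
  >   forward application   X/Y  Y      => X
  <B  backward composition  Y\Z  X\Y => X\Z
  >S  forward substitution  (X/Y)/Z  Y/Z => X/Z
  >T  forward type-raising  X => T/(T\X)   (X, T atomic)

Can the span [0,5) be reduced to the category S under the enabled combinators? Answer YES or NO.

[0,5] S   >
  [0,3] S/(S\N)   >
    [0,1] "that" : (S/(S\N))/S
    [1,3] S   <
      [1,2] "read" : S\NP
      [2,3] "with" : S\(S\NP)
  [3,5] S\N   <B
    [3,4] "ate" : (N\NP)\N
    [4,5] "dog" : S\(N\NP)

YES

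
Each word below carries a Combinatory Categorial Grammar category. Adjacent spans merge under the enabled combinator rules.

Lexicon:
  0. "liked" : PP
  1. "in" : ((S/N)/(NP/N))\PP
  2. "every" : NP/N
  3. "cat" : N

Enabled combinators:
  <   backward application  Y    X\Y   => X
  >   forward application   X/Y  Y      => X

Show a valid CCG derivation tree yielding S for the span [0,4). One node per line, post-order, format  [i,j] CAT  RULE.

[0,4] S   >
  [0,3] S/N   >
    [0,2] (S/N)/(NP/N)   <
      [0,1] "liked" : PP
      [1,2] "in" : ((S/N)/(NP/N))\PP
    [2,3] "every" : NP/N
  [3,4] "cat" : N

[0,1] PP  lex  "liked"
[1,2] ((S/N)/(NP/N))\PP  lex  "in"
[0,2] (S/N)/(NP/N)  <  k=1
[2,3] NP/N  lex  "every"
[0,3] S/N  >  k=2
[3,4] N  lex  "cat"
[0,4] S  >  k=3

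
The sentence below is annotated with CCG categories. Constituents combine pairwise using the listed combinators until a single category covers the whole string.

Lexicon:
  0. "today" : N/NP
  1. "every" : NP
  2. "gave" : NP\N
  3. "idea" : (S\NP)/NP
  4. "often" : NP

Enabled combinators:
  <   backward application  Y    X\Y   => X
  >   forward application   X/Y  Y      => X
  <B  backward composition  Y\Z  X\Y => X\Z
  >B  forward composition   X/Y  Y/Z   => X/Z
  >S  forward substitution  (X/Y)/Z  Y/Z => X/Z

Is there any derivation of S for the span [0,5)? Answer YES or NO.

[0,5] S   <
  [0,2] N   >
    [0,1] "today" : N/NP
    [1,2] "every" : NP
  [2,5] S\N   <B
    [2,3] "gave" : NP\N
    [3,5] S\NP   >
      [3,4] "idea" : (S\NP)/NP
      [4,5] "often" : NP

YES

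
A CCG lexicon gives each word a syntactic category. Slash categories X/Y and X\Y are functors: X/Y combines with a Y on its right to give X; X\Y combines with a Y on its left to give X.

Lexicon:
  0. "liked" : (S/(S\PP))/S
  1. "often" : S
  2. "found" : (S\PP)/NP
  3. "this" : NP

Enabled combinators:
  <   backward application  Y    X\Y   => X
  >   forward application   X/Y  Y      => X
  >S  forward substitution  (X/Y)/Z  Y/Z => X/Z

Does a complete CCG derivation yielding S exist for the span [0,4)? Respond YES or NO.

YES

[0,4] S   >
  [0,2] S/(S\PP)   >
    [0,1] "liked" : (S/(S\PP))/S
    [1,2] "often" : S
  [2,4] S\PP   >
    [2,3] "found" : (S\PP)/NP
    [3,4] "this" : NP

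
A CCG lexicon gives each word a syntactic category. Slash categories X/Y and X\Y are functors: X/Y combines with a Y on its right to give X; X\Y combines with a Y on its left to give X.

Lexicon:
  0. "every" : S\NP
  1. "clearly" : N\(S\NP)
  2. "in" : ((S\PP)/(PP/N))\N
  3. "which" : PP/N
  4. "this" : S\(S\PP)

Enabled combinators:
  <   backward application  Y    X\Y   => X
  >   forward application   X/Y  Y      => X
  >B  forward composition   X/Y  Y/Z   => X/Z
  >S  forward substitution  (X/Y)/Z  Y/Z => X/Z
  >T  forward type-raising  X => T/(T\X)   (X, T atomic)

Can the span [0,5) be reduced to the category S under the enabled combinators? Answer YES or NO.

YES

[0,5] S   <
  [0,4] S\PP   >
    [0,3] (S\PP)/(PP/N)   <
      [0,2] N   <
        [0,1] "every" : S\NP
        [1,2] "clearly" : N\(S\NP)
      [2,3] "in" : ((S\PP)/(PP/N))\N
    [3,4] "which" : PP/N
  [4,5] "this" : S\(S\PP)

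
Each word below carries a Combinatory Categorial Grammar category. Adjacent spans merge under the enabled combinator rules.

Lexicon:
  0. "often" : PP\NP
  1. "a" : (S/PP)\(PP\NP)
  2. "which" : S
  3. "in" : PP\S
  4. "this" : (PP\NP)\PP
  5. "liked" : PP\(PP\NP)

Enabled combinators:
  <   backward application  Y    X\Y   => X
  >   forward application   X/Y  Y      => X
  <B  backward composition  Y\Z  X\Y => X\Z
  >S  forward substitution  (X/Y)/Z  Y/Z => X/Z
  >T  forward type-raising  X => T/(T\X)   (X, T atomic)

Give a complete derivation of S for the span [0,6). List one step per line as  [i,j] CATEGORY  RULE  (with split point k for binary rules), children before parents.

[0,1] PP\NP  lex  "often"
[1,2] (S/PP)\(PP\NP)  lex  "a"
[0,2] S/PP  <  k=1
[2,3] S  lex  "which"
[2,3] PP/(PP\S)  >T
[3,4] PP\S  lex  "in"
[2,4] PP  >  k=3
[4,5] (PP\NP)\PP  lex  "this"
[2,5] PP\NP  <  k=4
[5,6] PP\(PP\NP)  lex  "liked"
[2,6] PP  <  k=5
[0,6] S  >  k=2

[0,6] S   >
  [0,2] S/PP   <
    [0,1] "often" : PP\NP
    [1,2] "a" : (S/PP)\(PP\NP)
  [2,6] PP   <
    [2,5] PP\NP   <
      [2,4] PP   >
        [2,3] PP/(PP\S)   >T
          [2,3] "which" : S
        [3,4] "in" : PP\S
      [4,5] "this" : (PP\NP)\PP
    [5,6] "liked" : PP\(PP\NP)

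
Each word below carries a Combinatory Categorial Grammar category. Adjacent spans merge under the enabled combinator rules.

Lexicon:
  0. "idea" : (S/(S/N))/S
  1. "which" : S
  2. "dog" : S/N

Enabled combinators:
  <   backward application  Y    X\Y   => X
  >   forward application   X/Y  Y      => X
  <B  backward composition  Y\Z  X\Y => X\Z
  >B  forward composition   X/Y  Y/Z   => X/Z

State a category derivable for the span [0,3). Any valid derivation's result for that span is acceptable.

S

[0,3] S   >
  [0,2] S/(S/N)   >
    [0,1] "idea" : (S/(S/N))/S
    [1,2] "which" : S
  [2,3] "dog" : S/N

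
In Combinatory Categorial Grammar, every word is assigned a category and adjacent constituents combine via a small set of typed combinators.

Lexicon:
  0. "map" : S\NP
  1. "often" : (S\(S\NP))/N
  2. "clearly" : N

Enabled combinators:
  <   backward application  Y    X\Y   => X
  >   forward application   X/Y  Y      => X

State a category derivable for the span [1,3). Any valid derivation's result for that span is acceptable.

[0,3] S   <
  [0,1] "map" : S\NP
  [1,3] S\(S\NP)   >
    [1,2] "often" : (S\(S\NP))/N
    [2,3] "clearly" : N

S\(S\NP)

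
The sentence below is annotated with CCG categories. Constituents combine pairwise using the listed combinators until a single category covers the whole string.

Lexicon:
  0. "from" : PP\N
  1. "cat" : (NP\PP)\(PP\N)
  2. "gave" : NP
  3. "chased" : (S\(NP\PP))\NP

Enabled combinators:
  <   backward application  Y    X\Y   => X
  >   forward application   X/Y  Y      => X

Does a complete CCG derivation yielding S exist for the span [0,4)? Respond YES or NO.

YES

[0,4] S   <
  [0,2] NP\PP   <
    [0,1] "from" : PP\N
    [1,2] "cat" : (NP\PP)\(PP\N)
  [2,4] S\(NP\PP)   <
    [2,3] "gave" : NP
    [3,4] "chased" : (S\(NP\PP))\NP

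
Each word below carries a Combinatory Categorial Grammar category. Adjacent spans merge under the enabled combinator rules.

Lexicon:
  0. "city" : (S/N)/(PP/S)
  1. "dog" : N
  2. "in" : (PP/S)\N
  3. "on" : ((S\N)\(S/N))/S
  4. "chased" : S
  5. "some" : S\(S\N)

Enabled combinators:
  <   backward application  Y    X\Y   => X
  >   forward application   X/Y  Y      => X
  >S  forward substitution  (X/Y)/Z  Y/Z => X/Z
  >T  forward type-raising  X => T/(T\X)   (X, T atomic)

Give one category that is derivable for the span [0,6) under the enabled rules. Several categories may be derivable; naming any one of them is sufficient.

S

[0,6] S   <
  [0,5] S\N   <
    [0,3] S/N   >
      [0,1] "city" : (S/N)/(PP/S)
      [1,3] PP/S   <
        [1,2] "dog" : N
        [2,3] "in" : (PP/S)\N
    [3,5] (S\N)\(S/N)   >
      [3,4] "on" : ((S\N)\(S/N))/S
      [4,5] "chased" : S
  [5,6] "some" : S\(S\N)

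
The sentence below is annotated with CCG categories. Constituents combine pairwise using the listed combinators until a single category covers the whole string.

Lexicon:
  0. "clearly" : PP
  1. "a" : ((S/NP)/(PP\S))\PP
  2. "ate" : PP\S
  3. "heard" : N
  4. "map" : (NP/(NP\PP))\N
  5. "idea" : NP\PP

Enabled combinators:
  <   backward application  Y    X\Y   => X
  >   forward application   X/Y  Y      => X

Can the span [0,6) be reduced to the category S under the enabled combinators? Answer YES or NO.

[0,6] S   >
  [0,3] S/NP   >
    [0,2] (S/NP)/(PP\S)   <
      [0,1] "clearly" : PP
      [1,2] "a" : ((S/NP)/(PP\S))\PP
    [2,3] "ate" : PP\S
  [3,6] NP   >
    [3,5] NP/(NP\PP)   <
      [3,4] "heard" : N
      [4,5] "map" : (NP/(NP\PP))\N
    [5,6] "idea" : NP\PP

YES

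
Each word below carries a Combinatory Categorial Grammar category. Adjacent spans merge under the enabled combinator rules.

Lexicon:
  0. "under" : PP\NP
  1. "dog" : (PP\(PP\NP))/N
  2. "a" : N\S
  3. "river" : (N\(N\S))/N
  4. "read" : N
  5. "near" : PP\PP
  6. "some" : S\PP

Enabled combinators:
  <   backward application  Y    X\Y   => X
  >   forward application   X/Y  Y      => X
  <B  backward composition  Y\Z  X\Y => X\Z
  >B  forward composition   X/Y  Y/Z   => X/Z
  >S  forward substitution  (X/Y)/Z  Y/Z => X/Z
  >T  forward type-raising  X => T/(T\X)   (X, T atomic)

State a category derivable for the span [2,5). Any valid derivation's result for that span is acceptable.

[0,7] S   <
  [0,5] PP   <
    [0,1] "under" : PP\NP
    [1,5] PP\(PP\NP)   >
      [1,2] "dog" : (PP\(PP\NP))/N
      [2,5] N   <
        [2,3] "a" : N\S
        [3,5] N\(N\S)   >
          [3,4] "river" : (N\(N\S))/N
          [4,5] "read" : N
  [5,7] S\PP   <B
    [5,6] "near" : PP\PP
    [6,7] "some" : S\PP

N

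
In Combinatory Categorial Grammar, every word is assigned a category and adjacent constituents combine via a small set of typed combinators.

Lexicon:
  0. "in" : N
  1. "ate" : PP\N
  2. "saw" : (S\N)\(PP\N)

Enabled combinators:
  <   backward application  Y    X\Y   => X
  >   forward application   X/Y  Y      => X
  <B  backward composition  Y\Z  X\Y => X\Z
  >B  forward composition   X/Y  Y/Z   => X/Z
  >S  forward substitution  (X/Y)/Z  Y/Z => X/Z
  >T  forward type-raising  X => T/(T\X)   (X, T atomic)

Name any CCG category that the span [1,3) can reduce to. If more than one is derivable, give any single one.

S\N

[0,3] S   <
  [0,1] "in" : N
  [1,3] S\N   <
    [1,2] "ate" : PP\N
    [2,3] "saw" : (S\N)\(PP\N)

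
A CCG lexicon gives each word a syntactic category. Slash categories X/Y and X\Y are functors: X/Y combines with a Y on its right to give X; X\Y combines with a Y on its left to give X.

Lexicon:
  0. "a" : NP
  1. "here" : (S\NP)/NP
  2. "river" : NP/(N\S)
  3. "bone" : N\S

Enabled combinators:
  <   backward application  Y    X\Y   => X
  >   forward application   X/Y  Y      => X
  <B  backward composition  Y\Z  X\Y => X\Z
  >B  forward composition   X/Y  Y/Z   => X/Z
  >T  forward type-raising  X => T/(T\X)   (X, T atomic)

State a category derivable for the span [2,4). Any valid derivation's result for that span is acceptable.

[0,4] S   <
  [0,1] "a" : NP
  [1,4] S\NP   >
    [1,2] "here" : (S\NP)/NP
    [2,4] NP   >
      [2,3] "river" : NP/(N\S)
      [3,4] "bone" : N\S

NP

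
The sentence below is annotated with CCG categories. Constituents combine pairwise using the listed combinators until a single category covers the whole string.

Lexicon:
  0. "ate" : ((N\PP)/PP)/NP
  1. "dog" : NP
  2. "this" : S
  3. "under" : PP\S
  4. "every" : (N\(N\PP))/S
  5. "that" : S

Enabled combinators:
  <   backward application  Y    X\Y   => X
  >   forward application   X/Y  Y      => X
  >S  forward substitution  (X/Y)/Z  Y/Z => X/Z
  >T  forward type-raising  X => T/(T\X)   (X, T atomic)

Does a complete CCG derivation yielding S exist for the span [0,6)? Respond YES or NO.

((N\PP)/PP)/NP NP S PP\S (N\(N\PP))/S S
CKY chart[0,6] = {N, N/(N\N), NP/(NP\N), PP/(PP\N), S/(S\N)}; S ∉ chart

NO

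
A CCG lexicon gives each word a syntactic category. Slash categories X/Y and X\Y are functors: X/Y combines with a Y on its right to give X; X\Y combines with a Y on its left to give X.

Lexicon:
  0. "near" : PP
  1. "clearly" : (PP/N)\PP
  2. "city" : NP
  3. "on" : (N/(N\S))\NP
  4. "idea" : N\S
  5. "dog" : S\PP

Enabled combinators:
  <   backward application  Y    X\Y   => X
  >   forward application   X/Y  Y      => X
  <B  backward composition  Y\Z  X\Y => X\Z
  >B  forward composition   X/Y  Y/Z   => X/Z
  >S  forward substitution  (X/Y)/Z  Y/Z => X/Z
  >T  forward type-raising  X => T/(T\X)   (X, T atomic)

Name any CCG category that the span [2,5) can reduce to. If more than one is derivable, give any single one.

N

[0,6] S   <
  [0,5] PP   >
    [0,2] PP/N   <
      [0,1] "near" : PP
      [1,2] "clearly" : (PP/N)\PP
    [2,5] N   >
      [2,4] N/(N\S)   <
        [2,3] "city" : NP
        [3,4] "on" : (N/(N\S))\NP
      [4,5] "idea" : N\S
  [5,6] "dog" : S\PP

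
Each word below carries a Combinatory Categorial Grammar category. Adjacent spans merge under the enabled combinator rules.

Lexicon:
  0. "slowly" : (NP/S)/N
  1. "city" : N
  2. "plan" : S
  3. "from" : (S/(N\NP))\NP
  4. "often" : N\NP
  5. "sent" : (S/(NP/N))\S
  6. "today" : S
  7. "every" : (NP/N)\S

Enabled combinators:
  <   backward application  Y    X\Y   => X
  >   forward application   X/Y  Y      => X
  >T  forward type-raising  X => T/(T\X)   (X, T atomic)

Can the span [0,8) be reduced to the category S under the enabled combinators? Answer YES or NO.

YES

[0,8] S   >
  [0,6] S/(NP/N)   <
    [0,5] S   >
      [0,4] S/(N\NP)   <
        [0,3] NP   >
          [0,2] NP/S   >
            [0,1] "slowly" : (NP/S)/N
            [1,2] "city" : N
          [2,3] "plan" : S
        [3,4] "from" : (S/(N\NP))\NP
      [4,5] "often" : N\NP
    [5,6] "sent" : (S/(NP/N))\S
  [6,8] NP/N   <
    [6,7] "today" : S
    [7,8] "every" : (NP/N)\S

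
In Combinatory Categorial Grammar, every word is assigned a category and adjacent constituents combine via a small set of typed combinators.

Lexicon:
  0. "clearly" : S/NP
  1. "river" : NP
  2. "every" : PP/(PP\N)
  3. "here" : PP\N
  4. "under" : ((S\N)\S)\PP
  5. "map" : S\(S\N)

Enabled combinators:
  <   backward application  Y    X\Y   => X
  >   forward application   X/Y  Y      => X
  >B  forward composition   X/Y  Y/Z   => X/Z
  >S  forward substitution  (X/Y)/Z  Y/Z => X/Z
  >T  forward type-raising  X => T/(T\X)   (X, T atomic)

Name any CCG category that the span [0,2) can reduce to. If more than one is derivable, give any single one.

[0,6] S   <
  [0,5] S\N   <
    [0,2] S   >
      [0,1] "clearly" : S/NP
      [1,2] "river" : NP
    [2,5] (S\N)\S   <
      [2,4] PP   >
        [2,3] "every" : PP/(PP\N)
        [3,4] "here" : PP\N
      [4,5] "under" : ((S\N)\S)\PP
  [5,6] "map" : S\(S\N)

S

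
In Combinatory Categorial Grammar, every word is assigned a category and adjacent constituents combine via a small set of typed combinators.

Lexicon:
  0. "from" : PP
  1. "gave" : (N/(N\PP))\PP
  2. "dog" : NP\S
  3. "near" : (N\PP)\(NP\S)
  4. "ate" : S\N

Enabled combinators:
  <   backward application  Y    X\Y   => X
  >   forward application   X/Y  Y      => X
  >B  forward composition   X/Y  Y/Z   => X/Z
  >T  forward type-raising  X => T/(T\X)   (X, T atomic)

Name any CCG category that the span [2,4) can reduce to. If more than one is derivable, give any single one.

N\PP

[0,5] S   <
  [0,4] N   >
    [0,2] N/(N\PP)   <
      [0,1] "from" : PP
      [1,2] "gave" : (N/(N\PP))\PP
    [2,4] N\PP   <
      [2,3] "dog" : NP\S
      [3,4] "near" : (N\PP)\(NP\S)
  [4,5] "ate" : S\N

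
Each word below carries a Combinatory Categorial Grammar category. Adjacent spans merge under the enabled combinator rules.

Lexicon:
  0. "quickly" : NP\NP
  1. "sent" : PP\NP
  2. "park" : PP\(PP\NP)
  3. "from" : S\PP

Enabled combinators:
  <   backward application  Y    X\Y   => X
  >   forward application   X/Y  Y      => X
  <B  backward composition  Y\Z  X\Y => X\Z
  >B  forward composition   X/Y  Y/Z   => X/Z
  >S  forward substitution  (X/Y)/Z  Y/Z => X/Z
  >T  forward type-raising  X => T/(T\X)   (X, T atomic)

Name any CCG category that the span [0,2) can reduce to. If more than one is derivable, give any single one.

PP\NP

[0,4] S   <
  [0,3] PP   <
    [0,2] PP\NP   <B
      [0,1] "quickly" : NP\NP
      [1,2] "sent" : PP\NP
    [2,3] "park" : PP\(PP\NP)
  [3,4] "from" : S\PP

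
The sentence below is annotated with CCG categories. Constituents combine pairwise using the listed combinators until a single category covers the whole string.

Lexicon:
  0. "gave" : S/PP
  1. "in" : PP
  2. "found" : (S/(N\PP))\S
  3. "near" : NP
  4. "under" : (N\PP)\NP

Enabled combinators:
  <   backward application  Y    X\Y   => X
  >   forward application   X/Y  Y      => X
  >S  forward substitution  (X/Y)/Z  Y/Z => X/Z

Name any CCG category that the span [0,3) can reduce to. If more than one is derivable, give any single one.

S/(N\PP)

[0,5] S   >
  [0,3] S/(N\PP)   <
    [0,2] S   >
      [0,1] "gave" : S/PP
      [1,2] "in" : PP
    [2,3] "found" : (S/(N\PP))\S
  [3,5] N\PP   <
    [3,4] "near" : NP
    [4,5] "under" : (N\PP)\NP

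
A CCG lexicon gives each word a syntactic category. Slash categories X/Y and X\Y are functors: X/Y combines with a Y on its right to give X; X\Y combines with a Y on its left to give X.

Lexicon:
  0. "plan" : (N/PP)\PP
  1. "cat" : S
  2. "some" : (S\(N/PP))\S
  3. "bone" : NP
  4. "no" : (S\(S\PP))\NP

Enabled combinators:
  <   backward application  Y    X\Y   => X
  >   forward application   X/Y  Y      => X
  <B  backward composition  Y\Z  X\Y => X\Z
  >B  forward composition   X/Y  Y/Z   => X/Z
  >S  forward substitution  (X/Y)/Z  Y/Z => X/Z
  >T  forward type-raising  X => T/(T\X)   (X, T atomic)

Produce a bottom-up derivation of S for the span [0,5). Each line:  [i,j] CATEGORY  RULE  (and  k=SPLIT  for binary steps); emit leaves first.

[0,5] S   <
  [0,3] S\PP   <B
    [0,1] "plan" : (N/PP)\PP
    [1,3] S\(N/PP)   <
      [1,2] "cat" : S
      [2,3] "some" : (S\(N/PP))\S
  [3,5] S\(S\PP)   <
    [3,4] "bone" : NP
    [4,5] "no" : (S\(S\PP))\NP

[0,1] (N/PP)\PP  lex  "plan"
[1,2] S  lex  "cat"
[2,3] (S\(N/PP))\S  lex  "some"
[1,3] S\(N/PP)  <  k=2
[0,3] S\PP  <B  k=1
[3,4] NP  lex  "bone"
[4,5] (S\(S\PP))\NP  lex  "no"
[3,5] S\(S\PP)  <  k=4
[0,5] S  <  k=3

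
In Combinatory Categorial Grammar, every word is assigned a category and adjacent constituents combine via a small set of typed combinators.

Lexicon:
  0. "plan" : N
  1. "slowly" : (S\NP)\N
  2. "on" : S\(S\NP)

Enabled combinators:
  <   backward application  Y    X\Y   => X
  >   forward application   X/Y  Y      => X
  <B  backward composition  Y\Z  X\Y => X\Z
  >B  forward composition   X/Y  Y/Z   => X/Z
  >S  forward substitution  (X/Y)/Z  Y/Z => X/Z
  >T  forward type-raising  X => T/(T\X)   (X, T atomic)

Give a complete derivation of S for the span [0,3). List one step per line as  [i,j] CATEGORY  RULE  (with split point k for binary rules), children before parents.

[0,1] N  lex  "plan"
[1,2] (S\NP)\N  lex  "slowly"
[0,2] S\NP  <  k=1
[2,3] S\(S\NP)  lex  "on"
[0,3] S  <  k=2

[0,3] S   <
  [0,2] S\NP   <
    [0,1] "plan" : N
    [1,2] "slowly" : (S\NP)\N
  [2,3] "on" : S\(S\NP)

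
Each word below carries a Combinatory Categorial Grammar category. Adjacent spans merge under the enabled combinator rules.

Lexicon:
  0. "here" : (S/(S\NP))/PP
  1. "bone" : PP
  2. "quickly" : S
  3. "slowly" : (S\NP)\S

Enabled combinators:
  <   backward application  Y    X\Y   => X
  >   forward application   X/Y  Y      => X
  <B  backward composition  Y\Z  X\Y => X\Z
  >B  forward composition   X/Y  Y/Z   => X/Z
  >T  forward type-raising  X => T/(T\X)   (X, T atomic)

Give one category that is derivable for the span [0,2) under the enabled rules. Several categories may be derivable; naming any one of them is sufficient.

[0,4] S   >
  [0,2] S/(S\NP)   >
    [0,1] "here" : (S/(S\NP))/PP
    [1,2] "bone" : PP
  [2,4] S\NP   <
    [2,3] "quickly" : S
    [3,4] "slowly" : (S\NP)\S

S/(S\NP)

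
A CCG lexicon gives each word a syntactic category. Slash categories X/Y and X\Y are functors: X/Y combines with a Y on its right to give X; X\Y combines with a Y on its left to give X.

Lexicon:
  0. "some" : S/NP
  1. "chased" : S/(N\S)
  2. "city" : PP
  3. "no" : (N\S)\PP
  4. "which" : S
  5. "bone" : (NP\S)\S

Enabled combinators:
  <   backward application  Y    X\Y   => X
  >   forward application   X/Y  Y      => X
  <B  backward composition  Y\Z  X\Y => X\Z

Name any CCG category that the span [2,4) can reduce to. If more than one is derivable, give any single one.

N\S

[0,6] S   >
  [0,1] "some" : S/NP
  [1,6] NP   <
    [1,4] S   >
      [1,2] "chased" : S/(N\S)
      [2,4] N\S   <
        [2,3] "city" : PP
        [3,4] "no" : (N\S)\PP
    [4,6] NP\S   <
      [4,5] "which" : S
      [5,6] "bone" : (NP\S)\S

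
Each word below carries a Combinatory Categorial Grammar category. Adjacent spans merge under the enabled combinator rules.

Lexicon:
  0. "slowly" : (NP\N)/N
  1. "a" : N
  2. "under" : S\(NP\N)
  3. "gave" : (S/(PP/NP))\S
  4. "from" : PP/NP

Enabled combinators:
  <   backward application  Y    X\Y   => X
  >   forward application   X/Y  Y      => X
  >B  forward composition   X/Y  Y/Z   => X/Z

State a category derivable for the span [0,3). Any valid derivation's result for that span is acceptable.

[0,5] S   >
  [0,4] S/(PP/NP)   <
    [0,3] S   <
      [0,2] NP\N   >
        [0,1] "slowly" : (NP\N)/N
        [1,2] "a" : N
      [2,3] "under" : S\(NP\N)
    [3,4] "gave" : (S/(PP/NP))\S
  [4,5] "from" : PP/NP

S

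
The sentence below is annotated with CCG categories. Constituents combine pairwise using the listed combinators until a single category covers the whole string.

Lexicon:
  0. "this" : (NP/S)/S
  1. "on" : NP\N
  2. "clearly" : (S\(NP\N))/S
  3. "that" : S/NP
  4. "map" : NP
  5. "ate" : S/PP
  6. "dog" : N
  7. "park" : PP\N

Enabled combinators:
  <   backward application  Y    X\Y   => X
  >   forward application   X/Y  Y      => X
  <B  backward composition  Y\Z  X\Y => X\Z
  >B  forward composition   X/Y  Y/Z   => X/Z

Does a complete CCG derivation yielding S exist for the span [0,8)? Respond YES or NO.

NO

(NP/S)/S NP\N (S\(NP\N))/S S/NP NP S/PP N PP\N
CKY chart[0,8] = {NP}; S ∉ chart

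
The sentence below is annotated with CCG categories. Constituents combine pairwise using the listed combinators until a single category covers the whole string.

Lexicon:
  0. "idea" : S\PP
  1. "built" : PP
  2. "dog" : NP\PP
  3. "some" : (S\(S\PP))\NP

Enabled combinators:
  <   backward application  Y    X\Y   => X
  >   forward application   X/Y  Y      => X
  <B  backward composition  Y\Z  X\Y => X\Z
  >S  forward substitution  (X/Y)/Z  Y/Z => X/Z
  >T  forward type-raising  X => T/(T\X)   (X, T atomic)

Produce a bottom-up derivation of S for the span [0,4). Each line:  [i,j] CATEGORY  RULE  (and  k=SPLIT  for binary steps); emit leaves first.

[0,1] S\PP  lex  "idea"
[1,2] PP  lex  "built"
[1,2] NP/(NP\PP)  >T
[2,3] NP\PP  lex  "dog"
[1,3] NP  >  k=2
[3,4] (S\(S\PP))\NP  lex  "some"
[1,4] S\(S\PP)  <  k=3
[0,4] S  <  k=1

[0,4] S   <
  [0,1] "idea" : S\PP
  [1,4] S\(S\PP)   <
    [1,3] NP   >
      [1,2] NP/(NP\PP)   >T
        [1,2] "built" : PP
      [2,3] "dog" : NP\PP
    [3,4] "some" : (S\(S\PP))\NP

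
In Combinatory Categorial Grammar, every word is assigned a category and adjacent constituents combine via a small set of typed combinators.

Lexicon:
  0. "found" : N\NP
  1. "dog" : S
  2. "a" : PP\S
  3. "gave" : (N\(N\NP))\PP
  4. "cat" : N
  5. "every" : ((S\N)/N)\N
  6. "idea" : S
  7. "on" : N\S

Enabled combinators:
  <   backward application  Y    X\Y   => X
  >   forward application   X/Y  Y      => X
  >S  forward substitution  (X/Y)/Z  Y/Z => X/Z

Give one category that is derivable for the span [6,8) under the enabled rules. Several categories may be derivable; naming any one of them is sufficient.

[0,8] S   <
  [0,4] N   <
    [0,1] "found" : N\NP
    [1,4] N\(N\NP)   <
      [1,3] PP   <
        [1,2] "dog" : S
        [2,3] "a" : PP\S
      [3,4] "gave" : (N\(N\NP))\PP
  [4,8] S\N   >
    [4,6] (S\N)/N   <
      [4,5] "cat" : N
      [5,6] "every" : ((S\N)/N)\N
    [6,8] N   <
      [6,7] "idea" : S
      [7,8] "on" : N\S

N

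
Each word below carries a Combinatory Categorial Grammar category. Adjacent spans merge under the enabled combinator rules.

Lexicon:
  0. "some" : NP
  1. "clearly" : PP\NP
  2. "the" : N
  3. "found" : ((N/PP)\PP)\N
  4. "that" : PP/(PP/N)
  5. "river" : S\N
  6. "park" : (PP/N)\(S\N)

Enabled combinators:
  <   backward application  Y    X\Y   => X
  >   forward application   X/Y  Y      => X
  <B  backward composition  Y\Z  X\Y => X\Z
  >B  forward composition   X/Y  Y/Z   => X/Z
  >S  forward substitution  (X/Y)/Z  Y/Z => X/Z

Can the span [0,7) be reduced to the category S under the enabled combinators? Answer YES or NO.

NP PP\NP N ((N/PP)\PP)\N PP/(PP/N) S\N (PP/N)\(S\N)
CKY chart[0,7] = {N}; S ∉ chart

NO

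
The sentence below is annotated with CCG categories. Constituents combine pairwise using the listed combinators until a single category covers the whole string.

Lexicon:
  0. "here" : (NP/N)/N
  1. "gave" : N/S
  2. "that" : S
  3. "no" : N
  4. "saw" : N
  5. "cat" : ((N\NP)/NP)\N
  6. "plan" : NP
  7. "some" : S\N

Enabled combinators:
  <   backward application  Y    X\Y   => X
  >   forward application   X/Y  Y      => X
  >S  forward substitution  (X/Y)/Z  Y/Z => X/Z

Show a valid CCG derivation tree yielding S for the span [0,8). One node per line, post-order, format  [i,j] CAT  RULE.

[0,1] (NP/N)/N  lex  "here"
[1,2] N/S  lex  "gave"
[2,3] S  lex  "that"
[1,3] N  >  k=2
[0,3] NP/N  >  k=1
[3,4] N  lex  "no"
[0,4] NP  >  k=3
[4,5] N  lex  "saw"
[5,6] ((N\NP)/NP)\N  lex  "cat"
[4,6] (N\NP)/NP  <  k=5
[6,7] NP  lex  "plan"
[4,7] N\NP  >  k=6
[0,7] N  <  k=4
[7,8] S\N  lex  "some"
[0,8] S  <  k=7

[0,8] S   <
  [0,7] N   <
    [0,4] NP   >
      [0,3] NP/N   >
        [0,1] "here" : (NP/N)/N
        [1,3] N   >
          [1,2] "gave" : N/S
          [2,3] "that" : S
      [3,4] "no" : N
    [4,7] N\NP   >
      [4,6] (N\NP)/NP   <
        [4,5] "saw" : N
        [5,6] "cat" : ((N\NP)/NP)\N
      [6,7] "plan" : NP
  [7,8] "some" : S\N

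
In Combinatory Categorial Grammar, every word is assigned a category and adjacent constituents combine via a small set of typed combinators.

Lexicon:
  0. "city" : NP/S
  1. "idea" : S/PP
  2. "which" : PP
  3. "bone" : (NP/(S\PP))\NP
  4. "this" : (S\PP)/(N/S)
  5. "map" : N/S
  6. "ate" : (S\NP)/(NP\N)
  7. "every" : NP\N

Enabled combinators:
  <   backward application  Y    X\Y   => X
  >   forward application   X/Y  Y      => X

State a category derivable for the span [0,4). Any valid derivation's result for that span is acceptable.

NP/(S\PP)

[0,8] S   <
  [0,6] NP   >
    [0,4] NP/(S\PP)   <
      [0,3] NP   >
        [0,1] "city" : NP/S
        [1,3] S   >
          [1,2] "idea" : S/PP
          [2,3] "which" : PP
      [3,4] "bone" : (NP/(S\PP))\NP
    [4,6] S\PP   >
      [4,5] "this" : (S\PP)/(N/S)
      [5,6] "map" : N/S
  [6,8] S\NP   >
    [6,7] "ate" : (S\NP)/(NP\N)
    [7,8] "every" : NP\N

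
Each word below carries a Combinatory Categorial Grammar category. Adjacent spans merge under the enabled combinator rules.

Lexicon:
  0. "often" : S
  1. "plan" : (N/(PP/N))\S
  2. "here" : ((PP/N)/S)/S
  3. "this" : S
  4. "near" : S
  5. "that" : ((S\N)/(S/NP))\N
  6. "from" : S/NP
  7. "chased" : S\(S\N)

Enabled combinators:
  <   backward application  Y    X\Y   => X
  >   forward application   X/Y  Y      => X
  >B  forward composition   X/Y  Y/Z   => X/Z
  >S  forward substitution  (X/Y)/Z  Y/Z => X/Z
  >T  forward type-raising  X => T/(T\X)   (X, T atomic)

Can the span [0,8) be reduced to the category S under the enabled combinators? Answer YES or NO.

YES

[0,8] S   <
  [0,7] S\N   >
    [0,6] (S\N)/(S/NP)   <
      [0,5] N   >
        [0,2] N/(PP/N)   <
          [0,1] "often" : S
          [1,2] "plan" : (N/(PP/N))\S
        [2,5] PP/N   >
          [2,4] (PP/N)/S   >
            [2,3] "here" : ((PP/N)/S)/S
            [3,4] "this" : S
          [4,5] "near" : S
      [5,6] "that" : ((S\N)/(S/NP))\N
    [6,7] "from" : S/NP
  [7,8] "chased" : S\(S\N)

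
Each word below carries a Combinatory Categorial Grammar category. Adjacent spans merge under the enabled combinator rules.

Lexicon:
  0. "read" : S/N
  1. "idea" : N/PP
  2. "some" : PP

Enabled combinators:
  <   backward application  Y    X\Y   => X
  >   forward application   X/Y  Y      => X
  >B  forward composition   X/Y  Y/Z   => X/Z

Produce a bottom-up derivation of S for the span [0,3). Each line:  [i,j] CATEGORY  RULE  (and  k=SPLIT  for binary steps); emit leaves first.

[0,1] S/N  lex  "read"
[1,2] N/PP  lex  "idea"
[2,3] PP  lex  "some"
[1,3] N  >  k=2
[0,3] S  >  k=1

[0,3] S   >
  [0,1] "read" : S/N
  [1,3] N   >
    [1,2] "idea" : N/PP
    [2,3] "some" : PP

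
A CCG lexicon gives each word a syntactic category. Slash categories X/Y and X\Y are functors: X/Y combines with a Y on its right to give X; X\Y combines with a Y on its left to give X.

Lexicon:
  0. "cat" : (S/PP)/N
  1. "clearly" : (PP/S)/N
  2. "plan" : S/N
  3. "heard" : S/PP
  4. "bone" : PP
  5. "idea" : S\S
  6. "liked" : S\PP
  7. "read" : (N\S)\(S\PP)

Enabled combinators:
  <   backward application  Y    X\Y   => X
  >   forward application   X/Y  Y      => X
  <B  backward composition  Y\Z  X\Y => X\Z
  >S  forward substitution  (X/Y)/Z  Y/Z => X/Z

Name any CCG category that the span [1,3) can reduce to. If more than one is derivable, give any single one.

PP/N

[0,8] S   >
  [0,3] S/N   >S
    [0,1] "cat" : (S/PP)/N
    [1,3] PP/N   >S
      [1,2] "clearly" : (PP/S)/N
      [2,3] "plan" : S/N
  [3,8] N   <
    [3,5] S   >
      [3,4] "heard" : S/PP
      [4,5] "bone" : PP
    [5,8] N\S   <B
      [5,6] "idea" : S\S
      [6,8] N\S   <
        [6,7] "liked" : S\PP
        [7,8] "read" : (N\S)\(S\PP)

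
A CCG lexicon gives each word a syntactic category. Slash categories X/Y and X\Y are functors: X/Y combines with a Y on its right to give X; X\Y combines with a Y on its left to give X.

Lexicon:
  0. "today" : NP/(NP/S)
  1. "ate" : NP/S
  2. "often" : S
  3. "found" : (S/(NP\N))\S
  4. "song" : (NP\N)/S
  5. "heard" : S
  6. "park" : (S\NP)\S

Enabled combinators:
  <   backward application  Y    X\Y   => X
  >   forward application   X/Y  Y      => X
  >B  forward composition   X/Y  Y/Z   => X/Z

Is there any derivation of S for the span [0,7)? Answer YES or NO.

YES

[0,7] S   <
  [0,2] NP   >
    [0,1] "today" : NP/(NP/S)
    [1,2] "ate" : NP/S
  [2,7] S\NP   <
    [2,6] S   >
      [2,4] S/(NP\N)   <
        [2,3] "often" : S
        [3,4] "found" : (S/(NP\N))\S
      [4,6] NP\N   >
        [4,5] "song" : (NP\N)/S
        [5,6] "heard" : S
    [6,7] "park" : (S\NP)\S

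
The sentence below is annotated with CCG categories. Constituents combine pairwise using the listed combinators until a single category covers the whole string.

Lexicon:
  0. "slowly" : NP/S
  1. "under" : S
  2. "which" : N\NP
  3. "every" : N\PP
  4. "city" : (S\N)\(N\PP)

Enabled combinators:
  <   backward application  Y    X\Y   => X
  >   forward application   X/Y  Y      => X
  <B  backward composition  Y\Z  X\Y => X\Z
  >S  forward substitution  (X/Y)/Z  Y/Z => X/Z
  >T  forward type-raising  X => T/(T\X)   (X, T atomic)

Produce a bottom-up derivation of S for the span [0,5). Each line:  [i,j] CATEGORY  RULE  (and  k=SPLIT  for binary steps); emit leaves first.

[0,1] NP/S  lex  "slowly"
[1,2] S  lex  "under"
[0,2] NP  >  k=1
[2,3] N\NP  lex  "which"
[3,4] N\PP  lex  "every"
[4,5] (S\N)\(N\PP)  lex  "city"
[3,5] S\N  <  k=4
[2,5] S\NP  <B  k=3
[0,5] S  <  k=2

[0,5] S   <
  [0,2] NP   >
    [0,1] "slowly" : NP/S
    [1,2] "under" : S
  [2,5] S\NP   <B
    [2,3] "which" : N\NP
    [3,5] S\N   <
      [3,4] "every" : N\PP
      [4,5] "city" : (S\N)\(N\PP)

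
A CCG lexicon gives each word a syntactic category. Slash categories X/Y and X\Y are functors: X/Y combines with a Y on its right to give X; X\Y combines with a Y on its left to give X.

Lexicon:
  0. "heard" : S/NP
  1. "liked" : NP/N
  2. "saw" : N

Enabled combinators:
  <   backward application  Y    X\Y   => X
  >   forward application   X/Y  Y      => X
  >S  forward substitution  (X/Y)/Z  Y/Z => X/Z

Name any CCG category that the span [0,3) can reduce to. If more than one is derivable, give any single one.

S

[0,3] S   >
  [0,1] "heard" : S/NP
  [1,3] NP   >
    [1,2] "liked" : NP/N
    [2,3] "saw" : N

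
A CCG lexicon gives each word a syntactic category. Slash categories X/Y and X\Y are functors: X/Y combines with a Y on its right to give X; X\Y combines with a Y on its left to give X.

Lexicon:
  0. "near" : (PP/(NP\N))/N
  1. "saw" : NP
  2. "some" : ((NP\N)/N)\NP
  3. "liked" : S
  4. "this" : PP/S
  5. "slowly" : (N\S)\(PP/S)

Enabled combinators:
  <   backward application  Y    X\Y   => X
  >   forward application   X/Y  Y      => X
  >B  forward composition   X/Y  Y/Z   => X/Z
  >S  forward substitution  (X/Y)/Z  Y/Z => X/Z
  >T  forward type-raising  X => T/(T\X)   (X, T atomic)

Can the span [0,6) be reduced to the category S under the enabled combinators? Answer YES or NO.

(PP/(NP\N))/N NP ((NP\N)/N)\NP S PP/S (N\S)\(PP/S)
CKY chart[0,6] = {N/(N\PP), NP/(NP\PP), PP, PP/(N\N), PP/(PP\PP), S/(S\PP)}; S ∉ chart

NO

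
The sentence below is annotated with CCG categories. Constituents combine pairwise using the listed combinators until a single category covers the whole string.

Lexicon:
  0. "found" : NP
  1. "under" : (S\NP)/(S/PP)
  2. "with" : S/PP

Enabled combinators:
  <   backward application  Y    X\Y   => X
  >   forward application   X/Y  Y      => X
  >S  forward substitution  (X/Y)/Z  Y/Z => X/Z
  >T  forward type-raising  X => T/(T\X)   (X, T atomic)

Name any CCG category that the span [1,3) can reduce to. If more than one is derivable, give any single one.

S\NP

[0,3] S   <
  [0,1] "found" : NP
  [1,3] S\NP   >
    [1,2] "under" : (S\NP)/(S/PP)
    [2,3] "with" : S/PP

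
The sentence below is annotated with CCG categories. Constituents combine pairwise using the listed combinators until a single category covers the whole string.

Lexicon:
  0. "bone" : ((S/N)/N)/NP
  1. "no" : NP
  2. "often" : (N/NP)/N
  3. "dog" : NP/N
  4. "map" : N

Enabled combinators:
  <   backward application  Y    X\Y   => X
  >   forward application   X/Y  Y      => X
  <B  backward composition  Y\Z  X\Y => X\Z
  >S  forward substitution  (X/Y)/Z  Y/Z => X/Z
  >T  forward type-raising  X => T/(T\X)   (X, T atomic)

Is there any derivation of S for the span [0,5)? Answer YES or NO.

YES

[0,5] S   >
  [0,4] S/N   >S
    [0,2] (S/N)/N   >
      [0,1] "bone" : ((S/N)/N)/NP
      [1,2] "no" : NP
    [2,4] N/N   >S
      [2,3] "often" : (N/NP)/N
      [3,4] "dog" : NP/N
  [4,5] "map" : N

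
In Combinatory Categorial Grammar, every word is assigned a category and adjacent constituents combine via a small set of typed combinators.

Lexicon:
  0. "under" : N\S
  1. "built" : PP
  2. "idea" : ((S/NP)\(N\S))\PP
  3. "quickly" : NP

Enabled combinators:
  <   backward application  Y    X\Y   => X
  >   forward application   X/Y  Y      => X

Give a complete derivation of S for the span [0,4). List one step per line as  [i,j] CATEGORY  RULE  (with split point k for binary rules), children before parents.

[0,1] N\S  lex  "under"
[1,2] PP  lex  "built"
[2,3] ((S/NP)\(N\S))\PP  lex  "idea"
[1,3] (S/NP)\(N\S)  <  k=2
[0,3] S/NP  <  k=1
[3,4] NP  lex  "quickly"
[0,4] S  >  k=3

[0,4] S   >
  [0,3] S/NP   <
    [0,1] "under" : N\S
    [1,3] (S/NP)\(N\S)   <
      [1,2] "built" : PP
      [2,3] "idea" : ((S/NP)\(N\S))\PP
  [3,4] "quickly" : NP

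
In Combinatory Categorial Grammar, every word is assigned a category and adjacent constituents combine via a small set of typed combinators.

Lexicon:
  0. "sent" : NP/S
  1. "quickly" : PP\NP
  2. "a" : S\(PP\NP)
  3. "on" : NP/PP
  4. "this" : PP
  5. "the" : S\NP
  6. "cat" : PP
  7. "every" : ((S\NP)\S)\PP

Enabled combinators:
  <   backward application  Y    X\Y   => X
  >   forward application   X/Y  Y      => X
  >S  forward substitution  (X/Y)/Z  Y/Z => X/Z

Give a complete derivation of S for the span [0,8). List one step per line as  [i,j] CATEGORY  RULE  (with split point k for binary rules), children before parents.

[0,8] S   <
  [0,3] NP   >
    [0,1] "sent" : NP/S
    [1,3] S   <
      [1,2] "quickly" : PP\NP
      [2,3] "a" : S\(PP\NP)
  [3,8] S\NP   <
    [3,6] S   <
      [3,5] NP   >
        [3,4] "on" : NP/PP
        [4,5] "this" : PP
      [5,6] "the" : S\NP
    [6,8] (S\NP)\S   <
      [6,7] "cat" : PP
      [7,8] "every" : ((S\NP)\S)\PP

[0,1] NP/S  lex  "sent"
[1,2] PP\NP  lex  "quickly"
[2,3] S\(PP\NP)  lex  "a"
[1,3] S  <  k=2
[0,3] NP  >  k=1
[3,4] NP/PP  lex  "on"
[4,5] PP  lex  "this"
[3,5] NP  >  k=4
[5,6] S\NP  lex  "the"
[3,6] S  <  k=5
[6,7] PP  lex  "cat"
[7,8] ((S\NP)\S)\PP  lex  "every"
[6,8] (S\NP)\S  <  k=7
[3,8] S\NP  <  k=6
[0,8] S  <  k=3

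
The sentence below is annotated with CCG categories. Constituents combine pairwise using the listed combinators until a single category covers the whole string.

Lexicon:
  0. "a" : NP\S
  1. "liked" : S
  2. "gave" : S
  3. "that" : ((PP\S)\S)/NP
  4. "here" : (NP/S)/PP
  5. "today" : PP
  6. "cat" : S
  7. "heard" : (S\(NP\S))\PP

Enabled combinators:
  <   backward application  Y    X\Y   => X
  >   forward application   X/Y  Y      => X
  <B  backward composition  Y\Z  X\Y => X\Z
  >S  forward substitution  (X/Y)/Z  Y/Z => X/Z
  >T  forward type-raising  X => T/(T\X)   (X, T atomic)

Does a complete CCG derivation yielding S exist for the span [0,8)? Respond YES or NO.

[0,8] S   <
  [0,1] "a" : NP\S
  [1,8] S\(NP\S)   <
    [1,7] PP   >
      [1,2] PP/(PP\S)   >T
        [1,2] "liked" : S
      [2,7] PP\S   <
        [2,3] "gave" : S
        [3,7] (PP\S)\S   >
          [3,4] "that" : ((PP\S)\S)/NP
          [4,7] NP   >
            [4,6] NP/S   >
              [4,5] "here" : (NP/S)/PP
              [5,6] "today" : PP
            [6,7] "cat" : S
    [7,8] "heard" : (S\(NP\S))\PP

YES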